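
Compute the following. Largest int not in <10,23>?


gcd(10,23)=1 => F=ab-a-b=10*23-10-23=230-33=197


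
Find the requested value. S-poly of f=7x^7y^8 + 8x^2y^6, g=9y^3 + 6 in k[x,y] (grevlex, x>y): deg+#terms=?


LT(f)=7x^7y^8, LT(g)=9y^3
lcm(LM)=x^7y^8
S(f,g) (scaled by 63 to clear denominators) = 9*f - 7x^7y^5*g = -42x^7y^5 + 72x^2y^6
2 terms, deg 12.
12+2=14


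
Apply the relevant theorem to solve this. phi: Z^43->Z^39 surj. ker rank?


rank(ker) = 43-39 = 4


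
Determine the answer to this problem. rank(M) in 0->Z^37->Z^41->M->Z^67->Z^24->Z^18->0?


Alt sum=0:
(-1)^0*37 + (-1)^1*41 + (-1)^2*? + (-1)^3*67 + (-1)^4*24 + (-1)^5*18=0
rank(M)=65


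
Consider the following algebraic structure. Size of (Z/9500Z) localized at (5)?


5-primary part: 9500=5^3*76
Size=5^3=125


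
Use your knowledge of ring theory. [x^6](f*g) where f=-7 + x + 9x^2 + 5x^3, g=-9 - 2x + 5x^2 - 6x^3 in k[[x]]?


[x^6] = sum a_i*b_j, i+j=6
  5*-6=-30
Sum=-30


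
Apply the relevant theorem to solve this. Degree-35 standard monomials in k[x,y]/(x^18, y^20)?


k[x,y], I = (x^18, y^20), d = 35
Need i < 18 and d-i < 20.
Range: 16 <= i <= 17.
H(35) = 2


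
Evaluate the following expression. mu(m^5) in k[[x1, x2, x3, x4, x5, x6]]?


C(n+d-1,d)=C(10,5)=252


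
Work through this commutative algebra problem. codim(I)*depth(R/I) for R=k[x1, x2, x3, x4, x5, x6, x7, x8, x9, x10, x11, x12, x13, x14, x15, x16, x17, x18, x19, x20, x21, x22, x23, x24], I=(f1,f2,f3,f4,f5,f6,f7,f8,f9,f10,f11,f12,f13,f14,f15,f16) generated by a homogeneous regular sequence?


codim=16, depth=dim(R/I)=24-16=8
Product=16*8=128


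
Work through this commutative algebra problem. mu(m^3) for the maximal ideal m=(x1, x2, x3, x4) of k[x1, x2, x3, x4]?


Graded Nakayama: mu(m^d) = dim_k (m^d/m^(d+1)) = #degree-3 monomials in 4 vars
C(n+d-1,d)=C(6,3)=20


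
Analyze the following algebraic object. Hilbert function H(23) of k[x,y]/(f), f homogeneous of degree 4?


H(t)=d for t>=d-1.
d=4, t=23
H(23)=4


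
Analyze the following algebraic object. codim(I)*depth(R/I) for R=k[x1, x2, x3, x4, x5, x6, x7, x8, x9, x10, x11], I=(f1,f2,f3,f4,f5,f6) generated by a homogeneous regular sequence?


codim=6, depth=dim(R/I)=11-6=5
Product=6*5=30


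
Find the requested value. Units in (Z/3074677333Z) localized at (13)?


Local ring = Z/62748517Z.
phi(62748517) = 13^6*(13-1) = 57921708


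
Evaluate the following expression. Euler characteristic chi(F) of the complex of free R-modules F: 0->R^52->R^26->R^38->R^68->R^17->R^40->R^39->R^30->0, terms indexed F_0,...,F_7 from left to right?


chi = sum (-1)^i * rank:
(-1)^0*52=52
(-1)^1*26=-26
(-1)^2*38=38
(-1)^3*68=-68
(-1)^4*17=17
(-1)^5*40=-40
(-1)^6*39=39
(-1)^7*30=-30
chi=-18


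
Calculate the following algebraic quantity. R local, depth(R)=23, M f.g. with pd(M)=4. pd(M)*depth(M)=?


pd+depth=23
depth=23-4=19
pd*depth=4*19=76


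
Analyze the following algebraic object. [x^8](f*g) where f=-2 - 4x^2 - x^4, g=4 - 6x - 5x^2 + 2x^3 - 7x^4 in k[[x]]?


[x^8] = sum a_i*b_j, i+j=8
  -1*-7=7
Sum=7


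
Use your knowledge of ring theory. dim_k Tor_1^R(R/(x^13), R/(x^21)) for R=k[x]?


Tor_1(R/I,R/J)=(I cap J)/IJ=(x^21)/(x^34)
dim=34-21=min(13,21)=13


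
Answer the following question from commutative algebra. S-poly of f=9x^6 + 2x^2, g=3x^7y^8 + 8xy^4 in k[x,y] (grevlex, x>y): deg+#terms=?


LT(f)=9x^6, LT(g)=3x^7y^8
lcm(LM)=x^7y^8
S(f,g) (scaled by 27 to clear denominators) = 3xy^8*f - 9*g = 6x^3y^8 - 72xy^4
2 terms, deg 11.
11+2=13


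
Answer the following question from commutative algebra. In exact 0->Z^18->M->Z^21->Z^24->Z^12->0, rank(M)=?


Alt sum=0:
(-1)^0*18 + (-1)^1*? + (-1)^2*21 + (-1)^3*24 + (-1)^4*12=0
rank(M)=27


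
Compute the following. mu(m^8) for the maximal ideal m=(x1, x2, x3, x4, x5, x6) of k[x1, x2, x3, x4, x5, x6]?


Graded Nakayama: mu(m^d) = dim_k (m^d/m^(d+1)) = #degree-8 monomials in 6 vars
C(n+d-1,d)=C(13,8)=1287


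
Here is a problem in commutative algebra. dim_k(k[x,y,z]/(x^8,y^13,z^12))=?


Basis: x^iy^jz^k, i<8,j<13,k<12
8*13*12=1248


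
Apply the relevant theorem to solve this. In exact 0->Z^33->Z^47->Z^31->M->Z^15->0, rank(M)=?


Alt sum=0:
(-1)^0*33 + (-1)^1*47 + (-1)^2*31 + (-1)^3*? + (-1)^4*15=0
rank(M)=32


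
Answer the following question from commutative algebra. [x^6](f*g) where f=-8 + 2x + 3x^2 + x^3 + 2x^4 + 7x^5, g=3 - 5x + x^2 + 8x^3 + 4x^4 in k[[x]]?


[x^6] = sum a_i*b_j, i+j=6
  3*4=12
  1*8=8
  2*1=2
  7*-5=-35
Sum=-13


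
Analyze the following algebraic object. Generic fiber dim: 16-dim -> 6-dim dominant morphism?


dim(fiber)=dim(X)-dim(Y)=16-6=10


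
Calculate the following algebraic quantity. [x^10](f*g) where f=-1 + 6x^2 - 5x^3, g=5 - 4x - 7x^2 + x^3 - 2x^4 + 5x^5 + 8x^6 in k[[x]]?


[x^10] = sum a_i*b_j, i+j=10
Sum=0


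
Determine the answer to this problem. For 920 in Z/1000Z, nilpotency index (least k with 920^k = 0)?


920^k mod 1000:
k=1: 920
k=2: 400
k=3: 0
First zero at k = 3


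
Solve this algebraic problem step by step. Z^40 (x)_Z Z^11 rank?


rank(M(x)N) = rank(M)*rank(N)
40*11 = 440


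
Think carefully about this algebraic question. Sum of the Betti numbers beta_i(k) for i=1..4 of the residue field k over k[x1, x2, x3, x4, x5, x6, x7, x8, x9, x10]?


Koszul resolution: beta_i(k)=C(n,i), n=10
C(10,1)=10, C(10,2)=45, C(10,3)=120, C(10,4)=210
Sum=385


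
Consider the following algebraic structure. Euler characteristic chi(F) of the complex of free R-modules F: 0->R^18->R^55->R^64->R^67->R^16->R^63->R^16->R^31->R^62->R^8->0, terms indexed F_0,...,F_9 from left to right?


chi = sum (-1)^i * rank:
(-1)^0*18=18
(-1)^1*55=-55
(-1)^2*64=64
(-1)^3*67=-67
(-1)^4*16=16
(-1)^5*63=-63
(-1)^6*16=16
(-1)^7*31=-31
(-1)^8*62=62
(-1)^9*8=-8
chi=-48


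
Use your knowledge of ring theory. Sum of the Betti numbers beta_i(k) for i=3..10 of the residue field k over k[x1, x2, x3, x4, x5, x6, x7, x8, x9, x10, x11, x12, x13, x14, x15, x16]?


Koszul resolution: beta_i(k)=C(n,i), n=16
C(16,3)=560, C(16,4)=1820, C(16,5)=4368, C(16,6)=8008, C(16,7)=11440, C(16,8)=12870, C(16,9)=11440, C(16,10)=8008
Sum=58514


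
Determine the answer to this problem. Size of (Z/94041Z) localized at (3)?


3-primary part: 94041=3^7*43
Size=3^7=2187


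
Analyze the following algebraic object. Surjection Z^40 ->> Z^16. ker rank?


rank(ker) = 40-16 = 24


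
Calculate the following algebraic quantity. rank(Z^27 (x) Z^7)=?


rank(M(x)N) = rank(M)*rank(N)
27*7 = 189


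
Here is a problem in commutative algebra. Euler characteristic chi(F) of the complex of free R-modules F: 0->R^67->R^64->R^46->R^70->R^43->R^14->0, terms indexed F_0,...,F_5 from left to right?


chi = sum (-1)^i * rank:
(-1)^0*67=67
(-1)^1*64=-64
(-1)^2*46=46
(-1)^3*70=-70
(-1)^4*43=43
(-1)^5*14=-14
chi=8


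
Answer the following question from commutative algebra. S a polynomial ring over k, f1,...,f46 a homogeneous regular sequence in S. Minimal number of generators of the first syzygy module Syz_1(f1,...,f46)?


Regular sequence => Koszul complex is the minimal free resolution.
Syz_1 minimally generated by Koszul relations f_i*e_j - f_j*e_i (i<j): mu(Syz_1) = beta_2 = C(m,2) = m(m-1)/2
m=46
46*45/2 = 1035


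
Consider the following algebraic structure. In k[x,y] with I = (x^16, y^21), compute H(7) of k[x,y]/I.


k[x,y], I = (x^16, y^21), d = 7
Need i < 16 and d-i < 21.
Range: 0 <= i <= 7.
H(7) = 8


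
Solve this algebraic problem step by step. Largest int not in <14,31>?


gcd(14,31)=1 => F=ab-a-b=14*31-14-31=434-45=389


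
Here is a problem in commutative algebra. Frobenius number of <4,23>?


gcd(4,23)=1 => F=ab-a-b=4*23-4-23=92-27=65


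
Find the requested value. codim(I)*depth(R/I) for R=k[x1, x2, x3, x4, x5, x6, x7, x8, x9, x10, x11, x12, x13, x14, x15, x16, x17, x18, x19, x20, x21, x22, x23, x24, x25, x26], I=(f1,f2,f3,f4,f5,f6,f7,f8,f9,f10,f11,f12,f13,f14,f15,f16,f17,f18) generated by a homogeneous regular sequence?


codim=18, depth=dim(R/I)=26-18=8
Product=18*8=144


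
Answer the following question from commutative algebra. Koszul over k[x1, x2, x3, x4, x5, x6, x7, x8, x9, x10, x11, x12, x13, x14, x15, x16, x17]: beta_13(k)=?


C(n,i)=C(17,13)=2380


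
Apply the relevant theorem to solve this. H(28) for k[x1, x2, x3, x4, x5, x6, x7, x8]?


C(d+n-1,n-1)=C(35,7)=6724520


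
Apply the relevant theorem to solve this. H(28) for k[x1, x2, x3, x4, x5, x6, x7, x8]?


C(d+n-1,n-1)=C(35,7)=6724520


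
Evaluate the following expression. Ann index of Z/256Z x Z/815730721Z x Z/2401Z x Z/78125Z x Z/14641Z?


Exponent = lcm of the cyclic orders; pairwise coprime => product.
2^8*13^8*7^4*5^7*11^4=256*815730721*2401*78125*14641=573508309605451220000000


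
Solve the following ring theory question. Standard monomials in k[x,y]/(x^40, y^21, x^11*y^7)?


k[x,y]/I, I = (x^40, y^21, x^11*y^7)
Rect: 40x21=840. Corner: (40-11)x(21-7)=406.
dim = 840-406 = 434


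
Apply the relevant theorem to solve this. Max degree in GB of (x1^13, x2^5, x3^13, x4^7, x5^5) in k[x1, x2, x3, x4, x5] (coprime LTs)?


Pure powers, coprime LTs => already GB.
Degrees: 13, 5, 13, 7, 5
Max=13


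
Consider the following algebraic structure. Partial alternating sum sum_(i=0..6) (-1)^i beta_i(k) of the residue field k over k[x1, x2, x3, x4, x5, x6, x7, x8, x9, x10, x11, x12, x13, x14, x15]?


Koszul resolution: beta_i(k)=C(n,i), n=15
sum_(i=0..p) (-1)^i C(n,i) = (-1)^p C(n-1,p)
(-1)^6*C(14,6) = (-1)^6*3003 = 3003


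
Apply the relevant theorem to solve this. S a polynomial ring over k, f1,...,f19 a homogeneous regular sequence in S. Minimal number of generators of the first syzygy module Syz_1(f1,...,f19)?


Regular sequence => Koszul complex is the minimal free resolution.
Syz_1 minimally generated by Koszul relations f_i*e_j - f_j*e_i (i<j): mu(Syz_1) = beta_2 = C(m,2) = m(m-1)/2
m=19
19*18/2 = 171


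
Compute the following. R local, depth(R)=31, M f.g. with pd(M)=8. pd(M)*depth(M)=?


pd+depth=31
depth=31-8=23
pd*depth=8*23=184


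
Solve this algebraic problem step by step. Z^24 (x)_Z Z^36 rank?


rank(M(x)N) = rank(M)*rank(N)
24*36 = 864


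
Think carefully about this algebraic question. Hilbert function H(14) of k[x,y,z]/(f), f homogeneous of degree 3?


C(16,2)-C(13,2)=120-78=42


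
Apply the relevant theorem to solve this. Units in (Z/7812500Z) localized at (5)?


Local ring = Z/1953125Z.
phi(1953125) = 5^8*(5-1) = 1562500


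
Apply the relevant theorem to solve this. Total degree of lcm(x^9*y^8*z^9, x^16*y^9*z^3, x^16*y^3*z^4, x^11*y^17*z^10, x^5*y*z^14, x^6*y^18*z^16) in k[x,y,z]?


lcm = componentwise max:
x: max(9,16,16,11,5,6)=16
y: max(8,9,3,17,1,18)=18
z: max(9,3,4,10,14,16)=16
Total=16+18+16=50


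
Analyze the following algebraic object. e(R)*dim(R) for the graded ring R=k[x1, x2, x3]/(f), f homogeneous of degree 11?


e(R)=deg(f)=11, dim(R)=3-1=2
e*dim=11*2=22


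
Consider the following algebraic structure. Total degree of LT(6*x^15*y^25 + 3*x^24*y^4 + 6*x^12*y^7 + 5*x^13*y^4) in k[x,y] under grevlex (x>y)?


LT: 6*x^15*y^25
deg_x=15, deg_y=25
Total=15+25=40


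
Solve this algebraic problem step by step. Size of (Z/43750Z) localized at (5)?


5-primary part: 43750=5^5*14
Size=5^5=3125


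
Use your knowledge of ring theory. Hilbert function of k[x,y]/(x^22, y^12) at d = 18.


k[x,y], I = (x^22, y^12), d = 18
Need i < 22 and d-i < 12.
Range: 7 <= i <= 18.
H(18) = 12


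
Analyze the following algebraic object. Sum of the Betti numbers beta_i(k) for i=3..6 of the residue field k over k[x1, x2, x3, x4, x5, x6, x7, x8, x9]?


Koszul resolution: beta_i(k)=C(n,i), n=9
C(9,3)=84, C(9,4)=126, C(9,5)=126, C(9,6)=84
Sum=420


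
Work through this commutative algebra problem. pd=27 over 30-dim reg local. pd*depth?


pd+depth=30
depth=30-27=3
pd*depth=27*3=81


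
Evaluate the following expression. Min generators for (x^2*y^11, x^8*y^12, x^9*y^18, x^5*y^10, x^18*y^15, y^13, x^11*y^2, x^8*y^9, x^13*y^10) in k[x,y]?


Remove redundant (divisible by others).
x^18*y^15 redundant.
x^13*y^10 redundant.
x^8*y^12 redundant.
x^9*y^18 redundant.
Min: x^11*y^2, x^8*y^9, x^5*y^10, x^2*y^11, y^13
Count=5


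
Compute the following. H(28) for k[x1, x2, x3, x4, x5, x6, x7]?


C(d+n-1,n-1)=C(34,6)=1344904


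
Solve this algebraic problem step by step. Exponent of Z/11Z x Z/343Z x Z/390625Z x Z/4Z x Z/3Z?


Exponent = lcm of the cyclic orders; pairwise coprime => product.
11^1*7^3*5^8*2^2*3^1=11*343*390625*4*3=17685937500


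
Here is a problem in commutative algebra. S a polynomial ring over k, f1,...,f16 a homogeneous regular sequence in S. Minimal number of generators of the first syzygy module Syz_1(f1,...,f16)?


Regular sequence => Koszul complex is the minimal free resolution.
Syz_1 minimally generated by Koszul relations f_i*e_j - f_j*e_i (i<j): mu(Syz_1) = beta_2 = C(m,2) = m(m-1)/2
m=16
16*15/2 = 120


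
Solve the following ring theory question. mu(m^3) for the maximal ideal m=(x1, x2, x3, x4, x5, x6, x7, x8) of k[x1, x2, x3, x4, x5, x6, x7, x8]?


Graded Nakayama: mu(m^d) = dim_k (m^d/m^(d+1)) = #degree-3 monomials in 8 vars
C(n+d-1,d)=C(10,3)=120


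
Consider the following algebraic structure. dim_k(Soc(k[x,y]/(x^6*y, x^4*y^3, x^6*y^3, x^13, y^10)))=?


Socle = ann(m) = span of standard monomials u with x*u, y*u in I (staircase corners).
Redundant generators: x^6*y^3
Minimal generators: x^13, x^6*y, x^4*y^3, y^10
Corners: x^3y^9, x^5y^2, x^12
Socle dim=3


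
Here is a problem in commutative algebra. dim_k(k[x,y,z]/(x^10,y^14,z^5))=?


Basis: x^iy^jz^k, i<10,j<14,k<5
10*14*5=700


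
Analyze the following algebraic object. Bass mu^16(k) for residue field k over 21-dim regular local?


C(n,i)=C(21,16)=20349


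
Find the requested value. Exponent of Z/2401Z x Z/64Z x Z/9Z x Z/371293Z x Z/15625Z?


Exponent = lcm of the cyclic orders; pairwise coprime => product.
7^4*2^6*3^2*13^5*5^6=2401*64*9*371293*15625=8023270437000000


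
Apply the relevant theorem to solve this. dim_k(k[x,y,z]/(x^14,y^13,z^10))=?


Basis: x^iy^jz^k, i<14,j<13,k<10
14*13*10=1820


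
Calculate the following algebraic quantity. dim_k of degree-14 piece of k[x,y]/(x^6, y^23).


k[x,y], I = (x^6, y^23), d = 14
Need i < 6 and d-i < 23.
Range: 0 <= i <= 5.
H(14) = 6


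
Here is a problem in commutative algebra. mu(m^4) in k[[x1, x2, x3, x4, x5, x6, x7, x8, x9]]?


C(n+d-1,d)=C(12,4)=495


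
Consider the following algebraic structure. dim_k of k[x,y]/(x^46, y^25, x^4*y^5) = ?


k[x,y]/I, I = (x^46, y^25, x^4*y^5)
Rect: 46x25=1150. Corner: (46-4)x(25-5)=840.
dim = 1150-840 = 310


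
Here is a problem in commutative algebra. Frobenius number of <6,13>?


gcd(6,13)=1 => F=ab-a-b=6*13-6-13=78-19=59


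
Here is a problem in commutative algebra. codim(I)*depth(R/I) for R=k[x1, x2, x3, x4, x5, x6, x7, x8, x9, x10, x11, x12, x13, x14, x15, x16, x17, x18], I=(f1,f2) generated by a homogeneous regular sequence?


codim=2, depth=dim(R/I)=18-2=16
Product=2*16=32


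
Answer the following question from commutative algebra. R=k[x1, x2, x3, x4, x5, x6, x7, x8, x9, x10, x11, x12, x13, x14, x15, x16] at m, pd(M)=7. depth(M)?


pd+depth=depth(R)=16
depth=16-7=9


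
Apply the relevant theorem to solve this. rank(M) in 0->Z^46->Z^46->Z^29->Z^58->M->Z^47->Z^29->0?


Alt sum=0:
(-1)^0*46 + (-1)^1*46 + (-1)^2*29 + (-1)^3*58 + (-1)^4*? + (-1)^5*47 + (-1)^6*29=0
rank(M)=47


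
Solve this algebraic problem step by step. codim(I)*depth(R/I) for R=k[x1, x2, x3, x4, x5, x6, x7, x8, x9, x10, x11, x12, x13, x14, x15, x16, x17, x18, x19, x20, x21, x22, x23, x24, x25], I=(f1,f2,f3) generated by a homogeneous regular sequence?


codim=3, depth=dim(R/I)=25-3=22
Product=3*22=66


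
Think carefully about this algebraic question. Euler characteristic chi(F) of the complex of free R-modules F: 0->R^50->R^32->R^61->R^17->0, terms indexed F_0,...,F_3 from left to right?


chi = sum (-1)^i * rank:
(-1)^0*50=50
(-1)^1*32=-32
(-1)^2*61=61
(-1)^3*17=-17
chi=62


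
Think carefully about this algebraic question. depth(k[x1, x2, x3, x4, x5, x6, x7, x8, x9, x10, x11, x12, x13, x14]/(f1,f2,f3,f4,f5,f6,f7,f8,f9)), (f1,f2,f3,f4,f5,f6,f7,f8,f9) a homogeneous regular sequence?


depth(R)=14
depth(R/I)=14-9=5


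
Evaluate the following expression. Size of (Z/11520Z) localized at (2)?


2-primary part: 11520=2^8*45
Size=2^8=256


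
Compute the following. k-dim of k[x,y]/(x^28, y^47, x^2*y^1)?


k[x,y]/I, I = (x^28, y^47, x^2*y^1)
Rect: 28x47=1316. Corner: (28-2)x(47-1)=1196.
dim = 1316-1196 = 120


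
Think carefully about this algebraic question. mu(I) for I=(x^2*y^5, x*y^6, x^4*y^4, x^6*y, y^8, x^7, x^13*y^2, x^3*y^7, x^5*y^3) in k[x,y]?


Remove redundant (divisible by others).
x^13*y^2 redundant.
x^3*y^7 redundant.
Min: x^7, x^6*y, x^5*y^3, x^4*y^4, x^2*y^5, x*y^6, y^8
Count=7


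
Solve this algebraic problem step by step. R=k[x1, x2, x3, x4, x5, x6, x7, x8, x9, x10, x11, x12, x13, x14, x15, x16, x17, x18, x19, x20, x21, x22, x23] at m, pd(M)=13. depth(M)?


pd+depth=depth(R)=23
depth=23-13=10


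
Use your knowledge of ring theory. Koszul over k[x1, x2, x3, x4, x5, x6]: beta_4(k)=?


C(n,i)=C(6,4)=15


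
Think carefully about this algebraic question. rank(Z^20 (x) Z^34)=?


rank(M(x)N) = rank(M)*rank(N)
20*34 = 680


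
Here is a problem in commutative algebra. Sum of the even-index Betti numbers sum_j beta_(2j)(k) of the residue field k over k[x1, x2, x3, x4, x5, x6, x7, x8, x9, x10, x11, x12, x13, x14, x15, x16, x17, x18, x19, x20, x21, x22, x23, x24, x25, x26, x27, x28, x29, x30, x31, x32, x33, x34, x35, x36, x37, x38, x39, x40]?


Koszul resolution: beta_i(k)=C(n,i), n=40
sum_even C(40,i) = 2^(n-1) = 2^39 = 549755813888


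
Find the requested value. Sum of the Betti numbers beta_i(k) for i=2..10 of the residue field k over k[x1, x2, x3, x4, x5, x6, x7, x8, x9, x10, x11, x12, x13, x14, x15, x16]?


Koszul resolution: beta_i(k)=C(n,i), n=16
C(16,2)=120, C(16,3)=560, C(16,4)=1820, C(16,5)=4368, C(16,6)=8008, C(16,7)=11440, C(16,8)=12870, C(16,9)=11440, C(16,10)=8008
Sum=58634


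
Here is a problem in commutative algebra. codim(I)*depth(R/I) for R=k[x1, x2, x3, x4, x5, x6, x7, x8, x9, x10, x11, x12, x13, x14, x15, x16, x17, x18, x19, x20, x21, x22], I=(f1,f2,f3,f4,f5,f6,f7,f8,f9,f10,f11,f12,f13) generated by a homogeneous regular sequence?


codim=13, depth=dim(R/I)=22-13=9
Product=13*9=117


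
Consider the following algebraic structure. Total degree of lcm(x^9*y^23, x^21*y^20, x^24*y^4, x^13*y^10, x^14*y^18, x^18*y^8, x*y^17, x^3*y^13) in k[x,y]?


lcm = componentwise max:
x: max(9,21,24,13,14,18,1,3)=24
y: max(23,20,4,10,18,8,17,13)=23
Total=24+23=47


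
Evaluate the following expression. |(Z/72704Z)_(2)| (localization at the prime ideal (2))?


2-primary part: 72704=2^10*71
Size=2^10=1024


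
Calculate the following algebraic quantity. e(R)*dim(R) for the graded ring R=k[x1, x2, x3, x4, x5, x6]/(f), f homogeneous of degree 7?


e(R)=deg(f)=7, dim(R)=6-1=5
e*dim=7*5=35


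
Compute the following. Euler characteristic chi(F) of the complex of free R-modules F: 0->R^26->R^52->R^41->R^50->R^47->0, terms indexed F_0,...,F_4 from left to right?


chi = sum (-1)^i * rank:
(-1)^0*26=26
(-1)^1*52=-52
(-1)^2*41=41
(-1)^3*50=-50
(-1)^4*47=47
chi=12


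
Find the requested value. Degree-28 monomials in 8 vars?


C(d+n-1,n-1)=C(35,7)=6724520


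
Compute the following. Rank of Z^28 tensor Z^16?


rank(M(x)N) = rank(M)*rank(N)
28*16 = 448


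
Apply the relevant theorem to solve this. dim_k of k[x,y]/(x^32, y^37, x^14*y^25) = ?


k[x,y]/I, I = (x^32, y^37, x^14*y^25)
Rect: 32x37=1184. Corner: (32-14)x(37-25)=216.
dim = 1184-216 = 968


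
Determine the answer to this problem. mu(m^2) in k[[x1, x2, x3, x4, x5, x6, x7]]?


C(n+d-1,d)=C(8,2)=28


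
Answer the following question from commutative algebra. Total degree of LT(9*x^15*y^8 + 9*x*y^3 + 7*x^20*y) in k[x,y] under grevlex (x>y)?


LT: 9*x^15*y^8
deg_x=15, deg_y=8
Total=15+8=23


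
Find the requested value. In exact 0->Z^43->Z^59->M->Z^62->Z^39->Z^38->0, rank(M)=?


Alt sum=0:
(-1)^0*43 + (-1)^1*59 + (-1)^2*? + (-1)^3*62 + (-1)^4*39 + (-1)^5*38=0
rank(M)=77


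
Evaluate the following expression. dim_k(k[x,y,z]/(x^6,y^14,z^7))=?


Basis: x^iy^jz^k, i<6,j<14,k<7
6*14*7=588


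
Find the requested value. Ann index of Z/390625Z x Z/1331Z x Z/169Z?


Exponent = lcm of the cyclic orders; pairwise coprime => product.
5^8*11^3*13^2=390625*1331*169=87866796875


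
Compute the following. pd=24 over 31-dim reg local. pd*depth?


pd+depth=31
depth=31-24=7
pd*depth=24*7=168


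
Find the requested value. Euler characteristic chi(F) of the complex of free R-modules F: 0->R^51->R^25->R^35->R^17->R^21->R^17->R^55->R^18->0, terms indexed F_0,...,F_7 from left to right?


chi = sum (-1)^i * rank:
(-1)^0*51=51
(-1)^1*25=-25
(-1)^2*35=35
(-1)^3*17=-17
(-1)^4*21=21
(-1)^5*17=-17
(-1)^6*55=55
(-1)^7*18=-18
chi=85


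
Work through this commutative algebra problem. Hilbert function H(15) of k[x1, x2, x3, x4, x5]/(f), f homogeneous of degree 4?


C(19,4)-C(15,4)=3876-1365=2511


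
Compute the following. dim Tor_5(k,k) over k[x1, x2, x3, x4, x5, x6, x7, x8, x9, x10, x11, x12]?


Koszul: C(n,i)=C(12,5)=792


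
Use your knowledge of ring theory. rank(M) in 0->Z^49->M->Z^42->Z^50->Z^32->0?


Alt sum=0:
(-1)^0*49 + (-1)^1*? + (-1)^2*42 + (-1)^3*50 + (-1)^4*32=0
rank(M)=73


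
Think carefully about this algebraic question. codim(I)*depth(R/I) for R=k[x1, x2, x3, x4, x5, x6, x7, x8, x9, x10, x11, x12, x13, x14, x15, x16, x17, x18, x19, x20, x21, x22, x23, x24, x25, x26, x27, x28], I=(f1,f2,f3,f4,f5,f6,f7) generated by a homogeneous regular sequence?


codim=7, depth=dim(R/I)=28-7=21
Product=7*21=147


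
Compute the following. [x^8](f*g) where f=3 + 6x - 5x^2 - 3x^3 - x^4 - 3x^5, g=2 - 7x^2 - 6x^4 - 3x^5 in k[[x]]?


[x^8] = sum a_i*b_j, i+j=8
  -3*-3=9
  -1*-6=6
Sum=15


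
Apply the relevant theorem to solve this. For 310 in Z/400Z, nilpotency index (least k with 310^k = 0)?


310^k mod 400:
k=1: 310
k=2: 100
k=3: 200
k=4: 0
First zero at k = 4


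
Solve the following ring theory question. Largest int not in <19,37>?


gcd(19,37)=1 => F=ab-a-b=19*37-19-37=703-56=647


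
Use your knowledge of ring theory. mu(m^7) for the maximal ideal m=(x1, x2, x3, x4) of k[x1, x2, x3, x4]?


Graded Nakayama: mu(m^d) = dim_k (m^d/m^(d+1)) = #degree-7 monomials in 4 vars
C(n+d-1,d)=C(10,7)=120


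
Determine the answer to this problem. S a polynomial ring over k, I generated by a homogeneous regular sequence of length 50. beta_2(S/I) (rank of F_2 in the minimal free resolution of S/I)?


Regular sequence => Koszul complex is the minimal free resolution.
Syz_1 minimally generated by Koszul relations f_i*e_j - f_j*e_i (i<j): mu(Syz_1) = beta_2 = C(m,2) = m(m-1)/2
m=50
50*49/2 = 1225


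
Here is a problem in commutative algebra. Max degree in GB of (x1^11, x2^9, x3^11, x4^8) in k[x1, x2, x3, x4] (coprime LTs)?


Pure powers, coprime LTs => already GB.
Degrees: 11, 9, 11, 8
Max=11


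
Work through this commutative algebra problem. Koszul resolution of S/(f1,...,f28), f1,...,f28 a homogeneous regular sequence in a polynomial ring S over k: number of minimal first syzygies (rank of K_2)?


Regular sequence => Koszul complex is the minimal free resolution.
Syz_1 minimally generated by Koszul relations f_i*e_j - f_j*e_i (i<j): mu(Syz_1) = beta_2 = C(m,2) = m(m-1)/2
m=28
28*27/2 = 378


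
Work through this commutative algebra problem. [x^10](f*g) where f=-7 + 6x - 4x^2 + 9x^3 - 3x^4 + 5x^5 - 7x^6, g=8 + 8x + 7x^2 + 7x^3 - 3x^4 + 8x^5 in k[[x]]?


[x^10] = sum a_i*b_j, i+j=10
  5*8=40
  -7*-3=21
Sum=61


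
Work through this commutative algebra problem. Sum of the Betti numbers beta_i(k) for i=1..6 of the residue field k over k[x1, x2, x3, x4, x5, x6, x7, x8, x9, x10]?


Koszul resolution: beta_i(k)=C(n,i), n=10
C(10,1)=10, C(10,2)=45, C(10,3)=120, C(10,4)=210, C(10,5)=252, C(10,6)=210
Sum=847


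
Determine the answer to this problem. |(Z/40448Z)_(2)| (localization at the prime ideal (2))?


2-primary part: 40448=2^9*79
Size=2^9=512


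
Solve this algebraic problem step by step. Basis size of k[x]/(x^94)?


Basis: 1,x,...,x^93
dim=94


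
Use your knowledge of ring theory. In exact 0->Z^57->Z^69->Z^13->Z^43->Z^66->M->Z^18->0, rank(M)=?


Alt sum=0:
(-1)^0*57 + (-1)^1*69 + (-1)^2*13 + (-1)^3*43 + (-1)^4*66 + (-1)^5*? + (-1)^6*18=0
rank(M)=42


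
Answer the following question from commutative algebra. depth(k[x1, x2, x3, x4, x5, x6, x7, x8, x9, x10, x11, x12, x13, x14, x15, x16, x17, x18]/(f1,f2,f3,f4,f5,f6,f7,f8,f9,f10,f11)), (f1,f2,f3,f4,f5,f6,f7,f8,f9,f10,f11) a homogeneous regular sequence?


depth(R)=18
depth(R/I)=18-11=7


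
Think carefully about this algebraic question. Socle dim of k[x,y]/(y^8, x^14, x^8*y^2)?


Socle = ann(m) = span of standard monomials u with x*u, y*u in I (staircase corners).
Minimal generators: x^14, x^8*y^2, y^8
Corners: x^7y^7, x^13y
Socle dim=2


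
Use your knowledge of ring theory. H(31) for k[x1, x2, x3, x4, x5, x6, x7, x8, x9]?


C(d+n-1,n-1)=C(39,8)=61523748


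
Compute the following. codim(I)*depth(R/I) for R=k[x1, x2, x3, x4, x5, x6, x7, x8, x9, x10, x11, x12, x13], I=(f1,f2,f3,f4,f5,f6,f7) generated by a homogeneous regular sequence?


codim=7, depth=dim(R/I)=13-7=6
Product=7*6=42


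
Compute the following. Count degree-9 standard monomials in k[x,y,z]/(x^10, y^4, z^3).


Need i<10, j<4, k<3 with i+j+k=9.
For each i, j ranges over max(0,9-i-2)..min(3,9-i):
  i=0: j in [7,3] -> 0
  i=1: j in [6,3] -> 0
  i=2: j in [5,3] -> 0
  i=3: j in [4,3] -> 0
  i=4: j in [3,3] -> 1
  i=5: j in [2,3] -> 2
  i=6: j in [1,3] -> 3
  i=7: j in [0,2] -> 3
  i=8: j in [0,1] -> 2
  i=9: j in [0,0] -> 1
H(9) = 0+0+0+0+1+2+3+3+2+1 = 12


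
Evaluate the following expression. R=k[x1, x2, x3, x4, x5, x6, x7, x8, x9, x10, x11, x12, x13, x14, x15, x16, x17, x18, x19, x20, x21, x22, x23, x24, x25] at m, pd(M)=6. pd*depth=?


pd+depth=25
depth=25-6=19
pd*depth=6*19=114


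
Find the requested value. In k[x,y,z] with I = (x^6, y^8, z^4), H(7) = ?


Need i<6, j<8, k<4 with i+j+k=7.
For each i, j ranges over max(0,7-i-3)..min(7,7-i):
  i=0: j in [4,7] -> 4
  i=1: j in [3,6] -> 4
  i=2: j in [2,5] -> 4
  i=3: j in [1,4] -> 4
  i=4: j in [0,3] -> 4
  i=5: j in [0,2] -> 3
H(7) = 4+4+4+4+4+3 = 23


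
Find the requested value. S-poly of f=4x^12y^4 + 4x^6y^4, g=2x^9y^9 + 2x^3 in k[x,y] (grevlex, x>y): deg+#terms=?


LT(f)=4x^12y^4, LT(g)=2x^9y^9
lcm(LM)=x^12y^9
S(f,g) (scaled by 8 to clear denominators) = 2y^5*f - 4x^3*g = 8x^6y^9 - 8x^6
2 terms, deg 15.
15+2=17


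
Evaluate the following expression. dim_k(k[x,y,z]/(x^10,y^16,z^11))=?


Basis: x^iy^jz^k, i<10,j<16,k<11
10*16*11=1760


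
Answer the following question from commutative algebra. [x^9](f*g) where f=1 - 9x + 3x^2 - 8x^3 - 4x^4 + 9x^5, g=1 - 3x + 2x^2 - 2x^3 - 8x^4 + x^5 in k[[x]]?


[x^9] = sum a_i*b_j, i+j=9
  -4*1=-4
  9*-8=-72
Sum=-76


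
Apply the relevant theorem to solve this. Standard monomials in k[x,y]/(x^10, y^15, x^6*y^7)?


k[x,y]/I, I = (x^10, y^15, x^6*y^7)
Rect: 10x15=150. Corner: (10-6)x(15-7)=32.
dim = 150-32 = 118


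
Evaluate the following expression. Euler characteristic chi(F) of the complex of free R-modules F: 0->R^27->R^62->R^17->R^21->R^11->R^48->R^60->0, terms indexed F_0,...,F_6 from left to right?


chi = sum (-1)^i * rank:
(-1)^0*27=27
(-1)^1*62=-62
(-1)^2*17=17
(-1)^3*21=-21
(-1)^4*11=11
(-1)^5*48=-48
(-1)^6*60=60
chi=-16


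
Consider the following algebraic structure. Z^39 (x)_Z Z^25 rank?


rank(M(x)N) = rank(M)*rank(N)
39*25 = 975


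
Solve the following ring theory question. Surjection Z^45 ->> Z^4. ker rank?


rank(ker) = 45-4 = 41


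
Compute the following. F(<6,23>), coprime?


gcd(6,23)=1 => F=ab-a-b=6*23-6-23=138-29=109


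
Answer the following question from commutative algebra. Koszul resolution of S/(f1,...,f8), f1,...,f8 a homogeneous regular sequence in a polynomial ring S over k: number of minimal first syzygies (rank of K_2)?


Regular sequence => Koszul complex is the minimal free resolution.
Syz_1 minimally generated by Koszul relations f_i*e_j - f_j*e_i (i<j): mu(Syz_1) = beta_2 = C(m,2) = m(m-1)/2
m=8
8*7/2 = 28


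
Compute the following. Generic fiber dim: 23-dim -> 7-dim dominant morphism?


dim(fiber)=dim(X)-dim(Y)=23-7=16


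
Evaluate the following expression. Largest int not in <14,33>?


gcd(14,33)=1 => F=ab-a-b=14*33-14-33=462-47=415


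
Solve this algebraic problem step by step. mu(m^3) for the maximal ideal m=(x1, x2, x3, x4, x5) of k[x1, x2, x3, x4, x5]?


Graded Nakayama: mu(m^d) = dim_k (m^d/m^(d+1)) = #degree-3 monomials in 5 vars
C(n+d-1,d)=C(7,3)=35


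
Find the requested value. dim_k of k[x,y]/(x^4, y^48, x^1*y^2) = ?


k[x,y]/I, I = (x^4, y^48, x^1*y^2)
Rect: 4x48=192. Corner: (4-1)x(48-2)=138.
dim = 192-138 = 54


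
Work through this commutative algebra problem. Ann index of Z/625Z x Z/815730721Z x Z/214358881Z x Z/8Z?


Exponent = lcm of the cyclic orders; pairwise coprime => product.
5^4*13^8*11^8*2^3=625*815730721*214358881*8=874295622754416005000


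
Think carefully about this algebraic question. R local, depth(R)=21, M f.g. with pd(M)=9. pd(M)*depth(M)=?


pd+depth=21
depth=21-9=12
pd*depth=9*12=108


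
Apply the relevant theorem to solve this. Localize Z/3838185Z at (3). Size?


3-primary part: 3838185=3^10*65
Size=3^10=59049


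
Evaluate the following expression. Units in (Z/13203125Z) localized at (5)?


Local ring = Z/78125Z.
phi(78125) = 5^6*(5-1) = 62500


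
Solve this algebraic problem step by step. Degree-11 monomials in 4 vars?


C(d+n-1,n-1)=C(14,3)=364


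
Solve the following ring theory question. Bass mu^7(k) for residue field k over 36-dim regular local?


C(n,i)=C(36,7)=8347680


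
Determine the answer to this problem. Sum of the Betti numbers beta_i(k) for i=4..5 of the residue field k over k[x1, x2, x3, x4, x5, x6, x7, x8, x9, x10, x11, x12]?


Koszul resolution: beta_i(k)=C(n,i), n=12
C(12,4)=495, C(12,5)=792
Sum=1287


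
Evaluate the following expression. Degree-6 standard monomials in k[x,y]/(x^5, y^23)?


k[x,y], I = (x^5, y^23), d = 6
Need i < 5 and d-i < 23.
Range: 0 <= i <= 4.
H(6) = 5


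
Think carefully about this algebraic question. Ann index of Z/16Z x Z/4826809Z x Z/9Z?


Exponent = lcm of the cyclic orders; pairwise coprime => product.
2^4*13^6*3^2=16*4826809*9=695060496


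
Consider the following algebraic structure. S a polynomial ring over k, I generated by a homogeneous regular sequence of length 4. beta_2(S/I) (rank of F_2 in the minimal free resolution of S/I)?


Regular sequence => Koszul complex is the minimal free resolution.
Syz_1 minimally generated by Koszul relations f_i*e_j - f_j*e_i (i<j): mu(Syz_1) = beta_2 = C(m,2) = m(m-1)/2
m=4
4*3/2 = 6


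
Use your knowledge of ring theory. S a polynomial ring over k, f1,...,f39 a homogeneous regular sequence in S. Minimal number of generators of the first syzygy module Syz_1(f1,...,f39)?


Regular sequence => Koszul complex is the minimal free resolution.
Syz_1 minimally generated by Koszul relations f_i*e_j - f_j*e_i (i<j): mu(Syz_1) = beta_2 = C(m,2) = m(m-1)/2
m=39
39*38/2 = 741


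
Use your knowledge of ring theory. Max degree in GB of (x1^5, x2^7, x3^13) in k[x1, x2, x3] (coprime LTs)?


Pure powers, coprime LTs => already GB.
Degrees: 5, 7, 13
Max=13


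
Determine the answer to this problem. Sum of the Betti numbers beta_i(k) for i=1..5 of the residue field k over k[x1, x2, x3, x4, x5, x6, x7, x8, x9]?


Koszul resolution: beta_i(k)=C(n,i), n=9
C(9,1)=9, C(9,2)=36, C(9,3)=84, C(9,4)=126, C(9,5)=126
Sum=381


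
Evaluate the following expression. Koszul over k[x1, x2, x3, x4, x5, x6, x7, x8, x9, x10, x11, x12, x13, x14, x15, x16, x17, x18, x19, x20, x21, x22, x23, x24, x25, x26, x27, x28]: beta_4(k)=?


C(n,i)=C(28,4)=20475


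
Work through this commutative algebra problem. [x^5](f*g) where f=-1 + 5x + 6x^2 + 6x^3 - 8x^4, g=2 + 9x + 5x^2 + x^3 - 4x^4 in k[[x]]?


[x^5] = sum a_i*b_j, i+j=5
  5*-4=-20
  6*1=6
  6*5=30
  -8*9=-72
Sum=-56


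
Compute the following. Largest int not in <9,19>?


gcd(9,19)=1 => F=ab-a-b=9*19-9-19=171-28=143


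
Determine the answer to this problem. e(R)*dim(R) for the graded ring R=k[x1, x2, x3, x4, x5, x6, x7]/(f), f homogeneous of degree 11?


e(R)=deg(f)=11, dim(R)=7-1=6
e*dim=11*6=66


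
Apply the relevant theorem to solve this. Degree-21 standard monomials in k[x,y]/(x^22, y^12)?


k[x,y], I = (x^22, y^12), d = 21
Need i < 22 and d-i < 12.
Range: 10 <= i <= 21.
H(21) = 12


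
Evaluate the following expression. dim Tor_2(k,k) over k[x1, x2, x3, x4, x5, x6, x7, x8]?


Koszul: C(n,i)=C(8,2)=28


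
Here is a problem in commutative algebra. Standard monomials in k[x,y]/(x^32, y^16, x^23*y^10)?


k[x,y]/I, I = (x^32, y^16, x^23*y^10)
Rect: 32x16=512. Corner: (32-23)x(16-10)=54.
dim = 512-54 = 458


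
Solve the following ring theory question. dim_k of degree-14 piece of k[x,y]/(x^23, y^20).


k[x,y], I = (x^23, y^20), d = 14
Need i < 23 and d-i < 20.
Range: 0 <= i <= 14.
H(14) = 15


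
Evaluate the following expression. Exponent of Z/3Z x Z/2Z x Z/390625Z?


Exponent = lcm of the cyclic orders; pairwise coprime => product.
3^1*2^1*5^8=3*2*390625=2343750


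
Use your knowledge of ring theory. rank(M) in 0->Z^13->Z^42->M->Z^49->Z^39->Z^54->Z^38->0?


Alt sum=0:
(-1)^0*13 + (-1)^1*42 + (-1)^2*? + (-1)^3*49 + (-1)^4*39 + (-1)^5*54 + (-1)^6*38=0
rank(M)=55


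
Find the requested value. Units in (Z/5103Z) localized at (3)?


Local ring = Z/729Z.
phi(729) = 3^5*(3-1) = 486


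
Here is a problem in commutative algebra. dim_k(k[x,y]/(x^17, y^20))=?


Basis: x^i*y^j, i<17, j<20
17*20=340


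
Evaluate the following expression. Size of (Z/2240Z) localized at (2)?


2-primary part: 2240=2^6*35
Size=2^6=64


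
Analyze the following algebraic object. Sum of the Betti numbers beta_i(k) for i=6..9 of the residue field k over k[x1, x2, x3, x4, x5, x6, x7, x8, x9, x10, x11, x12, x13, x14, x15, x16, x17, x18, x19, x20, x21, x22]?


Koszul resolution: beta_i(k)=C(n,i), n=22
C(22,6)=74613, C(22,7)=170544, C(22,8)=319770, C(22,9)=497420
Sum=1062347


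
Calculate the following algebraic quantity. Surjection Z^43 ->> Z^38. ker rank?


rank(ker) = 43-38 = 5


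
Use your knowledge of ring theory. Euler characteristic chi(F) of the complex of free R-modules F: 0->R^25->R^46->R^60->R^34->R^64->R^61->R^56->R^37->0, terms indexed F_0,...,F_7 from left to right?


chi = sum (-1)^i * rank:
(-1)^0*25=25
(-1)^1*46=-46
(-1)^2*60=60
(-1)^3*34=-34
(-1)^4*64=64
(-1)^5*61=-61
(-1)^6*56=56
(-1)^7*37=-37
chi=27


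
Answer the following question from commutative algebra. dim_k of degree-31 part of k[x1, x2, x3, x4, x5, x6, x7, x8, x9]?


C(d+n-1,n-1)=C(39,8)=61523748


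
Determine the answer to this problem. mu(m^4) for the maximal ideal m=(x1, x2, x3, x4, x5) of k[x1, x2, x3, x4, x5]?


Graded Nakayama: mu(m^d) = dim_k (m^d/m^(d+1)) = #degree-4 monomials in 5 vars
C(n+d-1,d)=C(8,4)=70


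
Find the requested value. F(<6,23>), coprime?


gcd(6,23)=1 => F=ab-a-b=6*23-6-23=138-29=109


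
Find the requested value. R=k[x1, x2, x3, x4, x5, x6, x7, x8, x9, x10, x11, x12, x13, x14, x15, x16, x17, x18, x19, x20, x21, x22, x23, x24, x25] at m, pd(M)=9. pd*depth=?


pd+depth=25
depth=25-9=16
pd*depth=9*16=144


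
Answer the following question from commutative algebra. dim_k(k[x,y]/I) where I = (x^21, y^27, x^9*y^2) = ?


k[x,y]/I, I = (x^21, y^27, x^9*y^2)
Rect: 21x27=567. Corner: (21-9)x(27-2)=300.
dim = 567-300 = 267


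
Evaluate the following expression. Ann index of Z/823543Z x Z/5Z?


Exponent = lcm of the cyclic orders; pairwise coprime => product.
7^7*5^1=823543*5=4117715


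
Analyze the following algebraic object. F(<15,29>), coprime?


gcd(15,29)=1 => F=ab-a-b=15*29-15-29=435-44=391


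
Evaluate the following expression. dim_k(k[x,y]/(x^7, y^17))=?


Basis: x^i*y^j, i<7, j<17
7*17=119


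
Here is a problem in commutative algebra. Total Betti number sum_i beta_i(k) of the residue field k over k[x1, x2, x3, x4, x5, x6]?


Koszul resolution: beta_i(k)=C(n,i), n=6
sum_i C(6,i) = 2^6 = 64


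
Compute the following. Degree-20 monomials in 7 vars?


C(d+n-1,n-1)=C(26,6)=230230


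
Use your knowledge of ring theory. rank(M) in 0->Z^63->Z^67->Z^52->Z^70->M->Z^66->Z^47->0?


Alt sum=0:
(-1)^0*63 + (-1)^1*67 + (-1)^2*52 + (-1)^3*70 + (-1)^4*? + (-1)^5*66 + (-1)^6*47=0
rank(M)=41


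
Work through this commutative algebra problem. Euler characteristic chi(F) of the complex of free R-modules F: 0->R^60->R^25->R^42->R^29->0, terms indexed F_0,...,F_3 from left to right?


chi = sum (-1)^i * rank:
(-1)^0*60=60
(-1)^1*25=-25
(-1)^2*42=42
(-1)^3*29=-29
chi=48


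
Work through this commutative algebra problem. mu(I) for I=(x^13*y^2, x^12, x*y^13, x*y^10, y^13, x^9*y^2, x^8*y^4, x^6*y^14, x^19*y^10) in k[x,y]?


Remove redundant (divisible by others).
x^19*y^10 redundant.
x^13*y^2 redundant.
x*y^13 redundant.
x^6*y^14 redundant.
Min: x^12, x^9*y^2, x^8*y^4, x*y^10, y^13
Count=5


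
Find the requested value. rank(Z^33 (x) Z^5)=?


rank(M(x)N) = rank(M)*rank(N)
33*5 = 165


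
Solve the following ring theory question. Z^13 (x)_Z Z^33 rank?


rank(M(x)N) = rank(M)*rank(N)
13*33 = 429


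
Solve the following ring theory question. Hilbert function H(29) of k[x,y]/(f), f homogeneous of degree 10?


H(t)=d for t>=d-1.
d=10, t=29
H(29)=10


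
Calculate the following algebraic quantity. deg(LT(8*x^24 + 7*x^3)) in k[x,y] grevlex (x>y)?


LT: 8*x^24
deg_x=24, deg_y=0
Total=24+0=24


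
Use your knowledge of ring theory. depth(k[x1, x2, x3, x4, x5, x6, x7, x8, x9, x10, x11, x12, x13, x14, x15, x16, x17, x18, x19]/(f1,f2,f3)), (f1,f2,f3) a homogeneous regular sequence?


depth(R)=19
depth(R/I)=19-3=16


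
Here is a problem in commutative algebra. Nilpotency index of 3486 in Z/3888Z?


3486^k mod 3888:
k=1: 3486
k=2: 2196
k=3: 3672
k=4: 1296
k=5: 0
First zero at k = 5


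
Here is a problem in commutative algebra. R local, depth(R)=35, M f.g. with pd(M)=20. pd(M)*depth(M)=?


pd+depth=35
depth=35-20=15
pd*depth=20*15=300


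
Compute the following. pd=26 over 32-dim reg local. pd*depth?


pd+depth=32
depth=32-26=6
pd*depth=26*6=156


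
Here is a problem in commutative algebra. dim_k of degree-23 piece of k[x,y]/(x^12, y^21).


k[x,y], I = (x^12, y^21), d = 23
Need i < 12 and d-i < 21.
Range: 3 <= i <= 11.
H(23) = 9


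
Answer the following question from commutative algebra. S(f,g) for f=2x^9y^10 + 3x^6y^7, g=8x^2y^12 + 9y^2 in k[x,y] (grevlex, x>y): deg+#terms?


LT(f)=2x^9y^10, LT(g)=8x^2y^12
lcm(LM)=x^9y^12
S(f,g) (scaled by 16 to clear denominators) = 8y^2*f - 2x^7*g = 24x^6y^9 - 18x^7y^2
2 terms, deg 15.
15+2=17


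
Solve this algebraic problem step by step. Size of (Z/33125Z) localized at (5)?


5-primary part: 33125=5^4*53
Size=5^4=625


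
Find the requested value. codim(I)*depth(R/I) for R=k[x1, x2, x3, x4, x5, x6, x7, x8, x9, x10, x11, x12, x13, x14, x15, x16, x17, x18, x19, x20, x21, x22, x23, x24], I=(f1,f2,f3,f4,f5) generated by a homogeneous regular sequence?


codim=5, depth=dim(R/I)=24-5=19
Product=5*19=95
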